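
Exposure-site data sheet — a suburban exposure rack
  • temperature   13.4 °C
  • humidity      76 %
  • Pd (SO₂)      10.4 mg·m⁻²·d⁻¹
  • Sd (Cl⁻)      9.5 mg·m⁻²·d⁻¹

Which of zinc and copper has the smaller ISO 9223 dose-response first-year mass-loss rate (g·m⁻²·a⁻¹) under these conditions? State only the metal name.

zinc: T>10 °C ⇒ hinge -0.071·(13.4−10) = -0.2414
  SO₂ term: 0.0129·10.4^0.44·exp(0.046·76-0.2414) = 0.9366
  Cl⁻ term: 0.0175·9.5^0.57·exp(0.008·76+0.085·13.4) = 0.3623
  sum: 0.9366 + 0.3623 → r_corr = 1.299 μm/a
  mass loss = 1.299 μm/a × 7.14 g/cm³ = 9.274 g·m⁻²·a⁻¹
copper: f(T) = -0.080·(T−10) [T>10 °C] = -0.2720
  Pd branch = 0.0053·Pd^0.26·e^(0.059·RH+f) = 0.6576 μm/a
  Sd branch = 0.01025·Sd^0.27·e^(0.036·RH+0.049·T) = 0.5599 μm/a
  sum: 0.6576 + 0.5599 → r_corr = 1.217 μm/a
  mass loss = 1.217 μm/a × 8.96 g/cm³ = 10.91 g·m⁻²·a⁻¹
Ordering by g·m⁻²·a⁻¹: copper (10.9) > zinc (9.27)

zinc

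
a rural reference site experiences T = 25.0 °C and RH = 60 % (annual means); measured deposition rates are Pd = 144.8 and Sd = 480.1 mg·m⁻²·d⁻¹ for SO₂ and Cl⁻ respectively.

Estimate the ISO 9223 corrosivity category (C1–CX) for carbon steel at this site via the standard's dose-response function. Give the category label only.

carbon steel: temperature factor f = -0.054·(15.0) = -0.8100
  SO₂ term: 1.77·144.8^0.52·exp(0.02·60-0.8100) = 34.75
  Sd branch = 0.102·Sd^0.62·e^(0.033·RH+0.04·T) = 92.3 μm/a
  r_corr = 34.75 + 92.3 = 127.1 μm/a
Category bounds: 80…200 μm/a bracket r_corr ⇒ C5

C5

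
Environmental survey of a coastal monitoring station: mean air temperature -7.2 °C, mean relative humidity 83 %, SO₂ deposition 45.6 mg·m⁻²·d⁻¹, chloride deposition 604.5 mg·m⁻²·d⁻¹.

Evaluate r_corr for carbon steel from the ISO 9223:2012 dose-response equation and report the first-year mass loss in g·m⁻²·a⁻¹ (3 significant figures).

r_corr = 533 g·m⁻²·a⁻¹

carbon steel: T≤10 °C ⇒ hinge +0.150·(-7.2−10) = -2.5800
  sulphur-dioxide contribution → 5.141 μm/a
  chloride contribution → 62.74 μm/a
  ⇒ r_corr(carbon steel) = 67.88 μm/a
Convert to mass loss: 67.88 μm/a × 7.85 g/cm³ = 532.8 g·m⁻²·a⁻¹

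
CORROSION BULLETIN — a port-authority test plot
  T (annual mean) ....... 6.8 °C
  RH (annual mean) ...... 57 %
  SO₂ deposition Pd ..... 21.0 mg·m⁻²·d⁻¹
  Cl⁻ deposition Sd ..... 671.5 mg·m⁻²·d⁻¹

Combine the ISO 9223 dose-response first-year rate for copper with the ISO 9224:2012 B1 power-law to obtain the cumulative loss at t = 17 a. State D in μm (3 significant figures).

copper: f(T) = +0.126·(T−10) [T≤10 °C] = -0.4032
  sulphur-dioxide contribution → 0.2257 μm/a
  chloride contribution → 0.6455 μm/a
  total first-year rate 0.8712 μm/a
ISO 9224: D(t) = r_corr · t^b with b = 0.667 (copper, B1)
  D(17) = 0.8712 × 17^0.667 = 0.8712 × 6.618 = 5.765 μm

D(17) = 5.77 μm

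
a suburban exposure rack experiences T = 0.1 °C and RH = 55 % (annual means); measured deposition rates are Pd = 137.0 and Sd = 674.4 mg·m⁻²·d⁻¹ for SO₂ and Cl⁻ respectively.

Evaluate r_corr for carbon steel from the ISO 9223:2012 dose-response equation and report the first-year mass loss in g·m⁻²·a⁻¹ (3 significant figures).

r_corr = 402 g·m⁻²·a⁻¹

carbon steel: temperature factor f = +0.150·(-9.9) = -1.4850
  Pd branch = 1.77·Pd^0.52·e^(0.02·RH+f) = 15.55 μm/a
  Sd branch = 0.102·Sd^0.62·e^(0.033·RH+0.04·T) = 35.69 μm/a
  sum: 15.55 + 35.69 → r_corr = 51.24 μm/a
Convert to mass loss: 51.24 μm/a × 7.85 g/cm³ = 402.2 g·m⁻²·a⁻¹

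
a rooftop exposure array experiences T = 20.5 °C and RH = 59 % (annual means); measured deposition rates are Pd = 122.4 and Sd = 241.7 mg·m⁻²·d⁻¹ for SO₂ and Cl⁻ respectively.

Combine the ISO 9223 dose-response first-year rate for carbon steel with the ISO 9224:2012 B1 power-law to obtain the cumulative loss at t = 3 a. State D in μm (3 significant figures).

D(3) = 157 μm

carbon steel: temperature factor f = -0.054·(10.5) = -0.5670
  Pd branch = 1.77·Pd^0.52·e^(0.02·RH+f) = 39.8 μm/a
  Sd branch = 0.102·Sd^0.62·e^(0.033·RH+0.04·T) = 48.74 μm/a
  sum: 39.8 + 48.74 → r_corr = 88.54 μm/a
ISO 9224: D(t) = r_corr · t^b with b = 0.523 (carbon steel, B1)
  D(3) = 88.54 × 3^0.523 = 88.54 × 1.776 = 157.3 μm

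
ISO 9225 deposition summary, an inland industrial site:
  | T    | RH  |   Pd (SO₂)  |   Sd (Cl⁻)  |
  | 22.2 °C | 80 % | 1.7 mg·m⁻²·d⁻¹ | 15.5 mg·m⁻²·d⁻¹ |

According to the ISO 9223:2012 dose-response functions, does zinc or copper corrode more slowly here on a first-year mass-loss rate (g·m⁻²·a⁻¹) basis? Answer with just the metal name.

zinc

zinc: f(T) = -0.071·(T−10) [T>10 °C] = -0.8662
  Pd branch = 0.0129·Pd^0.44·e^(0.046·RH+f) = 0.2716 μm/a
  Sd branch = 0.0175·Sd^0.57·e^(0.008·RH+0.085·T) = 1.045 μm/a
  r_corr = 0.2716 + 1.045 = 1.316 μm/a
  mass loss = 1.316 μm/a × 7.14 g/cm³ = 9.399 g·m⁻²·a⁻¹
copper: T>10 °C ⇒ hinge -0.080·(22.2−10) = -0.9760
  Pd branch = 0.0053·Pd^0.26·e^(0.059·RH+f) = 0.2572 μm/a
  Sd branch = 0.01025·Sd^0.27·e^(0.036·RH+0.049·T) = 1.136 μm/a
  r_corr = 0.2572 + 1.136 = 1.393 μm/a
  mass loss = 1.393 μm/a × 8.96 g/cm³ = 12.48 g·m⁻²·a⁻¹
Ordering by g·m⁻²·a⁻¹: copper (12.5) > zinc (9.4)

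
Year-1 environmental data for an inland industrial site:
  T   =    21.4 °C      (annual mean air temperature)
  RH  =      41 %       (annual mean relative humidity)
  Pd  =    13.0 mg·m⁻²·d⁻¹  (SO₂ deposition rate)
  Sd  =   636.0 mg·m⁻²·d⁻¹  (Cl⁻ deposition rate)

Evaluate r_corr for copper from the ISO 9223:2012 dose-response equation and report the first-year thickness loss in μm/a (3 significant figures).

copper: temperature factor f = -0.080·(11.4) = -0.9120
  SO₂ term: 0.0053·13.0^0.26·exp(0.059·41-0.9120) = 0.0466
  Sd branch = 0.01025·Sd^0.27·e^(0.036·RH+0.049·T) = 0.7313 μm/a
  r_corr = 0.0466 + 0.7313 = 0.7779 μm/a

r_corr = 0.778 μm/a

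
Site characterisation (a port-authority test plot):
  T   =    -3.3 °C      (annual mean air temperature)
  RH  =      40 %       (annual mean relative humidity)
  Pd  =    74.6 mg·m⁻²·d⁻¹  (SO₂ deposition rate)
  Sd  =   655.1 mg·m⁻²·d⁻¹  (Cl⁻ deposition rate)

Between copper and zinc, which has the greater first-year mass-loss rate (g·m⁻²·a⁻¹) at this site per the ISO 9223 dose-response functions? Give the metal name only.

zinc

copper: temperature factor f = +0.126·(-13.3) = -1.6758
  sulphur-dioxide contribution → 0.03224 μm/a
  chloride contribution → 0.212 μm/a
  total first-year rate 0.2442 μm/a
  mass loss = 0.2442 μm/a × 8.96 g/cm³ = 2.188 g·m⁻²·a⁻¹
zinc: T≤10 °C ⇒ hinge +0.038·(-3.3−10) = -0.5054
  sulphur-dioxide contribution → 0.3267 μm/a
  chloride contribution → 0.7336 μm/a
  total first-year rate 1.06 μm/a
  mass loss = 1.06 μm/a × 7.14 g/cm³ = 7.571 g·m⁻²·a⁻¹
Ordering by g·m⁻²·a⁻¹: zinc (7.57) > copper (2.19)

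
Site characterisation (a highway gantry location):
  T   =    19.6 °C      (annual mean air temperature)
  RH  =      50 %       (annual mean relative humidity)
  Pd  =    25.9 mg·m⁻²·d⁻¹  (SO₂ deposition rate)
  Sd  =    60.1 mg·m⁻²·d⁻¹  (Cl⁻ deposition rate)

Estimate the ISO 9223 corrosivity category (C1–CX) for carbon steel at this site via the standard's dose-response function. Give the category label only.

carbon steel: f(T) = -0.054·(T−10) [T>10 °C] = -0.5184
  Pd branch = 1.77·Pd^0.52·e^(0.02·RH+f) = 15.56 μm/a
  Cl⁻ term: 0.102·60.1^0.62·exp(0.033·50+0.04·19.6) = 14.74
  sum: 15.56 + 14.74 → r_corr = 30.3 μm/a
Category bounds: 25…50 μm/a bracket r_corr ⇒ C3

C3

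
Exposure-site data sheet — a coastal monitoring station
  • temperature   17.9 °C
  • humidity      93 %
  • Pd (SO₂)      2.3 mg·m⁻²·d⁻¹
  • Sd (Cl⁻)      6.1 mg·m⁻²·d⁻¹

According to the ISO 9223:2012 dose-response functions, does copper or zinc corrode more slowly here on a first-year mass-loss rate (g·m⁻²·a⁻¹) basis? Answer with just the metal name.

copper: temperature factor f = -0.080·(7.9) = -0.6320
  Pd branch = 0.0053·Pd^0.26·e^(0.059·RH+f) = 0.8449 μm/a
  Cl⁻ term: 0.01025·6.1^0.27·exp(0.036·93+0.049·17.9) = 1.142
  r_corr = 0.8449 + 1.142 = 1.987 μm/a
  mass loss = 1.987 μm/a × 8.96 g/cm³ = 17.8 g·m⁻²·a⁻¹
zinc: T>10 °C ⇒ hinge -0.071·(17.9−10) = -0.5609
  SO₂ term: 0.0129·2.3^0.44·exp(0.046·93-0.5609) = 0.7657
  Cl⁻ term: 0.0175·6.1^0.57·exp(0.008·93+0.085·17.9) = 0.4727
  r_corr = 0.7657 + 0.4727 = 1.238 μm/a
  mass loss = 1.238 μm/a × 7.14 g/cm³ = 8.842 g·m⁻²·a⁻¹
Ordering by g·m⁻²·a⁻¹: copper (17.8) > zinc (8.84)

zinc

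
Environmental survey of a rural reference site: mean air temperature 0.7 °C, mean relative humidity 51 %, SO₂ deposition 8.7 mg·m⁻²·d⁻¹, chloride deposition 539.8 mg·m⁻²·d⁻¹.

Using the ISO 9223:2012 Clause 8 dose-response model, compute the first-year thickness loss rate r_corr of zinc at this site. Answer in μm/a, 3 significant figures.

zinc: temperature factor f = +0.038·(-9.3) = -0.3534
  sulphur-dioxide contribution → 0.2451 μm/a
  chloride contribution → 1.008 μm/a
  ⇒ r_corr(zinc) = 1.253 μm/a

r_corr = 1.25 μm/a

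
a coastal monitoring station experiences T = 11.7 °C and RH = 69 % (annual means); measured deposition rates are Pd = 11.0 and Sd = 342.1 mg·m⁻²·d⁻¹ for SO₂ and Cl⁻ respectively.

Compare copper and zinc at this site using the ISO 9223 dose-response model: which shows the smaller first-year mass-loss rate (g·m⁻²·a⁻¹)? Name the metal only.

copper

copper: temperature factor f = -0.080·(1.7) = -0.1360
  sulphur-dioxide contribution → 0.5058 μm/a
  chloride contribution → 1.054 μm/a
  ⇒ r_corr(copper) = 1.56 μm/a
  mass loss = 1.56 μm/a × 8.96 g/cm³ = 13.97 g·m⁻²·a⁻¹
zinc: f(T) = -0.071·(T−10) [T>10 °C] = -0.1207
  sulphur-dioxide contribution → 0.7849 μm/a
  chloride contribution → 2.286 μm/a
  ⇒ r_corr(zinc) = 3.071 μm/a
  mass loss = 3.071 μm/a × 7.14 g/cm³ = 21.93 g·m⁻²·a⁻¹
Ordering by g·m⁻²·a⁻¹: zinc (21.9) > copper (14)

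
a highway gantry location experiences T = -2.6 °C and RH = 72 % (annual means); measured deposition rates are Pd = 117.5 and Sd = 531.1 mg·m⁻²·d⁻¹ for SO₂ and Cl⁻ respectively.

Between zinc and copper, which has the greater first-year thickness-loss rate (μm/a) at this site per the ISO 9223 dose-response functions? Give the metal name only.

zinc: temperature factor f = +0.038·(-12.6) = -0.4788
  Pd branch = 0.0129·Pd^0.44·e^(0.046·RH+f) = 1.786 μm/a
  Sd branch = 0.0175·Sd^0.57·e^(0.008·RH+0.085·T) = 0.8924 μm/a
  r_corr = 1.786 + 0.8924 = 2.678 μm/a
copper: temperature factor f = +0.126·(-12.6) = -1.5876
  SO₂ term: 0.0053·117.5^0.26·exp(0.059·72-1.5876) = 0.2617
  Sd branch = 0.01025·Sd^0.27·e^(0.036·RH+0.049·T) = 0.656 μm/a
  sum: 0.2617 + 0.656 → r_corr = 0.9177 μm/a
Ordering by μm/a: zinc (2.68) > copper (0.918)

zinc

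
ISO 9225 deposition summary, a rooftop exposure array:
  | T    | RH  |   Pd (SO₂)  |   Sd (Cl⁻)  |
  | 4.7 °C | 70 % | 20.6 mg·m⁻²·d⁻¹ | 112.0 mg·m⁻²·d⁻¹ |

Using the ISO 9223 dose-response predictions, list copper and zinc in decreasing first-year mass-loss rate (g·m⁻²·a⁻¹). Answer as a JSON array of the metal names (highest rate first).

["zinc", "copper"]

copper: T≤10 °C ⇒ hinge +0.126·(4.7−10) = -0.6678
  SO₂ term: 0.0053·20.6^0.26·exp(0.059·70-0.6678) = 0.3711
  Cl⁻ term: 0.01025·112.0^0.27·exp(0.036·70+0.049·4.7) = 0.5734
  sum: 0.3711 + 0.5734 → r_corr = 0.9445 μm/a
  mass loss = 0.9445 μm/a × 8.96 g/cm³ = 8.463 g·m⁻²·a⁻¹
zinc: f(T) = +0.038·(T−10) [T≤10 °C] = -0.2014
  Pd branch = 0.0129·Pd^0.44·e^(0.046·RH+f) = 0.9992 μm/a
  Sd branch = 0.0175·Sd^0.57·e^(0.008·RH+0.085·T) = 0.6727 μm/a
  sum: 0.9992 + 0.6727 → r_corr = 1.672 μm/a
  mass loss = 1.672 μm/a × 7.14 g/cm³ = 11.94 g·m⁻²·a⁻¹
Ordering by g·m⁻²·a⁻¹: zinc (11.9) > copper (8.46)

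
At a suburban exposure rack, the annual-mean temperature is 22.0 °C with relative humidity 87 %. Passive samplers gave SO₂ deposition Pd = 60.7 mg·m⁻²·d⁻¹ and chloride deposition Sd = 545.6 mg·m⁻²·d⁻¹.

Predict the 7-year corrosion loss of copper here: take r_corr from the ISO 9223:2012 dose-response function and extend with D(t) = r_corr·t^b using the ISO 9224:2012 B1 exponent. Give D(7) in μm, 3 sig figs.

copper: f(T) = -0.080·(T−10) [T>10 °C] = -0.9600
  sulphur-dioxide contribution → 1 μm/a
  chloride contribution → 3.785 μm/a
  total first-year rate 4.785 μm/a
Power-law: D(7) = r_corr · 7^0.667
  D(7) = 4.785 × 7^0.667 = 4.785 × 3.662 = 17.52 μm

D(7) = 17.5 μm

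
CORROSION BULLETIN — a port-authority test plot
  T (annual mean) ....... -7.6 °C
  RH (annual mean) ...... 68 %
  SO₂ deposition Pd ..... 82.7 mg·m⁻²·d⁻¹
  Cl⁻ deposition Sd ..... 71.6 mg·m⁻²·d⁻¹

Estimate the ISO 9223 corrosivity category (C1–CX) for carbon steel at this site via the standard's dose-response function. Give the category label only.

carbon steel: f(T) = +0.150·(T−10) [T≤10 °C] = -2.6400
  SO₂ term: 1.77·82.7^0.52·exp(0.02·68-2.6400) = 4.889
  Cl⁻ term: 0.102·71.6^0.62·exp(0.033·68+0.04·-7.6) = 10.03
  r_corr = 4.889 + 10.03 = 14.92 μm/a
ISO 9223 Table 2 (carbon steel): 1.3 < 14.9 ≤ 25 μm/a ⇒ C2

C2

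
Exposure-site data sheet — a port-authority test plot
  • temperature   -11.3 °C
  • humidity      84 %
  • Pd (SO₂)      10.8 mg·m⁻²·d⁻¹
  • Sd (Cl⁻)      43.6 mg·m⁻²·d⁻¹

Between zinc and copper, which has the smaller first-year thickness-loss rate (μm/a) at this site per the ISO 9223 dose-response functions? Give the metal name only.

copper

zinc: f(T) = +0.038·(T−10) [T≤10 °C] = -0.8094
  sulphur-dioxide contribution → 0.7796 μm/a
  chloride contribution → 0.1128 μm/a
  total first-year rate 0.8924 μm/a
copper: f(T) = +0.126·(T−10) [T≤10 °C] = -2.6838
  sulphur-dioxide contribution → 0.09545 μm/a
  chloride contribution → 0.3359 μm/a
  total first-year rate 0.4314 μm/a
Ordering by μm/a: zinc (0.892) > copper (0.431)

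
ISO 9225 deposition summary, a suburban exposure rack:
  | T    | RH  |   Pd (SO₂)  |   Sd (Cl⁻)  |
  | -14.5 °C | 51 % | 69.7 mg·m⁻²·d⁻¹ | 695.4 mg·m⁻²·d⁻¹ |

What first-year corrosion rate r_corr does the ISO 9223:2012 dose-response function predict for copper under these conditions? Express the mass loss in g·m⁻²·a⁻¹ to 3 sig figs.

copper: temperature factor f = +0.126·(-24.5) = -3.0870
  SO₂ term: 0.0053·69.7^0.26·exp(0.059·51-3.0870) = 0.01478
  Sd branch = 0.01025·Sd^0.27·e^(0.036·RH+0.049·T) = 0.1849 μm/a
  r_corr = 0.01478 + 0.1849 = 0.1997 μm/a
Convert to mass loss: 0.1997 μm/a × 8.96 g/cm³ = 1.789 g·m⁻²·a⁻¹

r_corr = 1.79 g·m⁻²·a⁻¹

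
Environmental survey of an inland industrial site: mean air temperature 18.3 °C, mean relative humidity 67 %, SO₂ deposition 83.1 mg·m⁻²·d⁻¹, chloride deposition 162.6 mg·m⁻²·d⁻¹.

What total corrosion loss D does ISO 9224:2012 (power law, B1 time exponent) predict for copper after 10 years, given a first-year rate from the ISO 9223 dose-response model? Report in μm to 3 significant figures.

D(10) = 7.23 μm

copper: T>10 °C ⇒ hinge -0.080·(18.3−10) = -0.6640
  sulphur-dioxide contribution → 0.4485 μm/a
  chloride contribution → 1.108 μm/a
  total first-year rate 1.557 μm/a
ISO 9224: D(t) = r_corr · t^b with b = 0.667 (copper, B1)
  D(10) = 1.557 × 10^0.667 = 1.557 × 4.645 = 7.232 μm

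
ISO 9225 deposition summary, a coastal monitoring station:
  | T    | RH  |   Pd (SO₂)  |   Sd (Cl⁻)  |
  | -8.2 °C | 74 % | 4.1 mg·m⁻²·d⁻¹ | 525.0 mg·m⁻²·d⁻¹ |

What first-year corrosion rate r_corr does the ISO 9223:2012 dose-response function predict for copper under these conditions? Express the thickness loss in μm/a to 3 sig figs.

copper: T≤10 °C ⇒ hinge +0.126·(-8.2−10) = -2.2932
  sulphur-dioxide contribution → 0.06079 μm/a
  chloride contribution → 0.5341 μm/a
  total first-year rate 0.5949 μm/a

r_corr = 0.595 μm/a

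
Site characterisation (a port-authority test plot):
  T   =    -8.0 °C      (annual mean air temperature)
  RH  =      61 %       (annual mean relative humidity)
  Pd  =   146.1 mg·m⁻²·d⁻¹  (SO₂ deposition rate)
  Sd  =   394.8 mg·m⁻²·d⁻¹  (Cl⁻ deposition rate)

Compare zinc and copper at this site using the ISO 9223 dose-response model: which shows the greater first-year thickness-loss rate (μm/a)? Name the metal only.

zinc: temperature factor f = +0.038·(-18.0) = -0.6840
  SO₂ term: 0.0129·146.1^0.44·exp(0.046·61-0.6840) = 0.9652
  Sd branch = 0.0175·Sd^0.57·e^(0.008·RH+0.085·T) = 0.4361 μm/a
  sum: 0.9652 + 0.4361 → r_corr = 1.401 μm/a
copper: T≤10 °C ⇒ hinge +0.126·(-8.0−10) = -2.2680
  SO₂ term: 0.0053·146.1^0.26·exp(0.059·61-2.2680) = 0.0733
  Cl⁻ term: 0.01025·394.8^0.27·exp(0.036·61+0.049·-8.0) = 0.3128
  r_corr = 0.0733 + 0.3128 = 0.3861 μm/a
Ordering by μm/a: zinc (1.4) > copper (0.386)

zinc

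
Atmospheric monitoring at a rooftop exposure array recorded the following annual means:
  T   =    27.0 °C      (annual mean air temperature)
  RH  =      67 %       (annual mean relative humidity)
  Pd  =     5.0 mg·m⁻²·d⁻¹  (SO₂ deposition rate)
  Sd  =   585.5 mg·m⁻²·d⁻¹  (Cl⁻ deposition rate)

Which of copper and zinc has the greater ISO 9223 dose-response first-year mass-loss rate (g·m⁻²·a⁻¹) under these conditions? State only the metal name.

zinc

copper: T>10 °C ⇒ hinge -0.080·(27.0−10) = -1.3600
  SO₂ term: 0.0053·5.0^0.26·exp(0.059·67-1.3600) = 0.1077
  Sd branch = 0.01025·Sd^0.27·e^(0.036·RH+0.049·T) = 2.399 μm/a
  sum: 0.1077 + 2.399 → r_corr = 2.507 μm/a
  mass loss = 2.507 μm/a × 8.96 g/cm³ = 22.46 g·m⁻²·a⁻¹
zinc: f(T) = -0.071·(T−10) [T>10 °C] = -1.2070
  SO₂ term: 0.0129·5.0^0.44·exp(0.046·67-1.2070) = 0.1708
  Sd branch = 0.0175·Sd^0.57·e^(0.008·RH+0.085·T) = 11.22 μm/a
  r_corr = 0.1708 + 11.22 = 11.39 μm/a
  mass loss = 11.39 μm/a × 7.14 g/cm³ = 81.33 g·m⁻²·a⁻¹
Ordering by g·m⁻²·a⁻¹: zinc (81.3) > copper (22.5)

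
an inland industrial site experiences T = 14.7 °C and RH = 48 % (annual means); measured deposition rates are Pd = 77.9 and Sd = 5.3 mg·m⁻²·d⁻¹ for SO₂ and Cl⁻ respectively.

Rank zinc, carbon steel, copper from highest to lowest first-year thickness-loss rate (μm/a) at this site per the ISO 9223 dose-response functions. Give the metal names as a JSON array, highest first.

zinc: T>10 °C ⇒ hinge -0.071·(14.7−10) = -0.3337
  Pd branch = 0.0129·Pd^0.44·e^(0.046·RH+f) = 0.5713 μm/a
  Sd branch = 0.0175·Sd^0.57·e^(0.008·RH+0.085·T) = 0.2319 μm/a
  r_corr = 0.5713 + 0.2319 = 0.8032 μm/a
carbon steel: f(T) = -0.054·(T−10) [T>10 °C] = -0.2538
  SO₂ term: 1.77·77.9^0.52·exp(0.02·48-0.2538) = 34.54
  Cl⁻ term: 0.102·5.3^0.62·exp(0.033·48+0.04·14.7) = 2.517
  r_corr = 34.54 + 2.517 = 37.05 μm/a
copper: temperature factor f = -0.080·(4.7) = -0.3760
  SO₂ term: 0.0053·77.9^0.26·exp(0.059·48-0.3760) = 0.1917
  Cl⁻ term: 0.01025·5.3^0.27·exp(0.036·48+0.049·14.7) = 0.186
  sum: 0.1917 + 0.186 → r_corr = 0.3778 μm/a
Ordering by μm/a: carbon steel (37.1) > zinc (0.803) > copper (0.378)

["carbon steel", "zinc", "copper"]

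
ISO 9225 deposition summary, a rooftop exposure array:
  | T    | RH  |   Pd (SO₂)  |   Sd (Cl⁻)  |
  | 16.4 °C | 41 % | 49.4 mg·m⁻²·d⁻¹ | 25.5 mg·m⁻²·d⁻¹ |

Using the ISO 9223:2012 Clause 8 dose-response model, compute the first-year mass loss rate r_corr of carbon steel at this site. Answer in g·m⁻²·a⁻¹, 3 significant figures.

r_corr = 214 g·m⁻²·a⁻¹

carbon steel: temperature factor f = -0.054·(6.4) = -0.3456
  SO₂ term: 1.77·49.4^0.52·exp(0.02·41-0.3456) = 21.61
  Cl⁻ term: 0.102·25.5^0.62·exp(0.033·41+0.04·16.4) = 5.664
  r_corr = 21.61 + 5.664 = 27.28 μm/a
Convert to mass loss: 27.28 μm/a × 7.85 g/cm³ = 214.1 g·m⁻²·a⁻¹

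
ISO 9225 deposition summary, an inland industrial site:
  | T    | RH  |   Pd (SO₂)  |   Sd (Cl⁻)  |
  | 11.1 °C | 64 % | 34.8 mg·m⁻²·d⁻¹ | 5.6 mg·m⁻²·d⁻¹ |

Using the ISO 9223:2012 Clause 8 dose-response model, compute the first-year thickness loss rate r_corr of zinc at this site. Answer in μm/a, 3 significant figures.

zinc: temperature factor f = -0.071·(1.1) = -0.0781
  SO₂ term: 0.0129·34.8^0.44·exp(0.046·64-0.0781) = 1.08
  Cl⁻ term: 0.0175·5.6^0.57·exp(0.008·64+0.085·11.1) = 0.2003
  r_corr = 1.08 + 0.2003 = 1.281 μm/a

r_corr = 1.28 μm/a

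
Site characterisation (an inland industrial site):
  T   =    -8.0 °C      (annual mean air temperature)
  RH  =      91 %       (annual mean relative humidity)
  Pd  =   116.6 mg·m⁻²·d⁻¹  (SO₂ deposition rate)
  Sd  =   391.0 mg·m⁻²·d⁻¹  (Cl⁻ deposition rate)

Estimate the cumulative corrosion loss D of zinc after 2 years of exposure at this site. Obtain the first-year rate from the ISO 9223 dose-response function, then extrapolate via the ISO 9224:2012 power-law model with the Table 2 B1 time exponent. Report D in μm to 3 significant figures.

D(2) = 7.07 μm

zinc: T≤10 °C ⇒ hinge +0.038·(-8.0−10) = -0.6840
  SO₂ term: 0.0129·116.6^0.44·exp(0.046·91-0.6840) = 3.474
  Sd branch = 0.0175·Sd^0.57·e^(0.008·RH+0.085·T) = 0.5513 μm/a
  sum: 3.474 + 0.5513 → r_corr = 4.025 μm/a
Long-term exponent b (ISO 9224 Table 2, B1) = 0.813
  D(2) = 4.025 × 2^0.813 = 4.025 × 1.757 = 7.072 μm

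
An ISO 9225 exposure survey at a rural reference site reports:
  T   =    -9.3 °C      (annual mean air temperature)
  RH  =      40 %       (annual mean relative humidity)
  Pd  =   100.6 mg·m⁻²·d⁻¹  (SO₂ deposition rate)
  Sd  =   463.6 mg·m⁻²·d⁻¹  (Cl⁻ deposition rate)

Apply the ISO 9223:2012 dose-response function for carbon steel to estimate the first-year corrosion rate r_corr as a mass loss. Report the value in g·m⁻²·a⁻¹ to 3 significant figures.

carbon steel: T≤10 °C ⇒ hinge +0.150·(-9.3−10) = -2.8950
  Pd branch = 1.77·Pd^0.52·e^(0.02·RH+f) = 2.396 μm/a
  Sd branch = 0.102·Sd^0.62·e^(0.033·RH+0.04·T) = 11.84 μm/a
  r_corr = 2.396 + 11.84 = 14.24 μm/a
Convert to mass loss: 14.24 μm/a × 7.85 g/cm³ = 111.7 g·m⁻²·a⁻¹

r_corr = 112 g·m⁻²·a⁻¹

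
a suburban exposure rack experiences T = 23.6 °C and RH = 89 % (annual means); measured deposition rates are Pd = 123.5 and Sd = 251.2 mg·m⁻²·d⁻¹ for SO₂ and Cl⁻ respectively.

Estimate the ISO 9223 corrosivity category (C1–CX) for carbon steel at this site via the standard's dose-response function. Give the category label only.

CX

carbon steel: T>10 °C ⇒ hinge -0.054·(23.6−10) = -0.7344
  Pd branch = 1.77·Pd^0.52·e^(0.02·RH+f) = 61.62 μm/a
  Sd branch = 0.102·Sd^0.62·e^(0.033·RH+0.04·T) = 152.1 μm/a
  r_corr = 61.62 + 152.1 = 213.7 μm/a
ISO 9223 Table 2 (carbon steel): 200 < 214 ≤ 700 μm/a ⇒ CX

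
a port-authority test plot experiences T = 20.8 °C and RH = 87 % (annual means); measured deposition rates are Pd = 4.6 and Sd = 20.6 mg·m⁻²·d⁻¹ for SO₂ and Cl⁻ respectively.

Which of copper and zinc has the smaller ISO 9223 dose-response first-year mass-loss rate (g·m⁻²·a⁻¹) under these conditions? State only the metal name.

copper: temperature factor f = -0.080·(10.8) = -0.8640
  SO₂ term: 0.0053·4.6^0.26·exp(0.059·87-0.8640) = 0.5631
  Cl⁻ term: 0.01025·20.6^0.27·exp(0.036·87+0.049·20.8) = 1.473
  sum: 0.5631 + 1.473 → r_corr = 2.036 μm/a
  mass loss = 2.036 μm/a × 8.96 g/cm³ = 18.25 g·m⁻²·a⁻¹
zinc: f(T) = -0.071·(T−10) [T>10 °C] = -0.7668
  SO₂ term: 0.0129·4.6^0.44·exp(0.046·87-0.7668) = 0.6416
  Cl⁻ term: 0.0175·20.6^0.57·exp(0.008·87+0.085·20.8) = 1.154
  r_corr = 0.6416 + 1.154 = 1.795 μm/a
  mass loss = 1.795 μm/a × 7.14 g/cm³ = 12.82 g·m⁻²·a⁻¹
Ordering by g·m⁻²·a⁻¹: copper (18.2) > zinc (12.8)

zinc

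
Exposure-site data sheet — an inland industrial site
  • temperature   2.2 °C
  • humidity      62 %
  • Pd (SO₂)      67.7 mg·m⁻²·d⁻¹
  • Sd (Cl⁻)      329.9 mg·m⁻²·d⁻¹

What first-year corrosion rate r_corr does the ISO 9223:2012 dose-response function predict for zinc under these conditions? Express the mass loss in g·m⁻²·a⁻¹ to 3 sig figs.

r_corr = 14.3 g·m⁻²·a⁻¹

zinc: f(T) = +0.038·(T−10) [T≤10 °C] = -0.2964
  SO₂ term: 0.0129·67.7^0.44·exp(0.046·62-0.2964) = 1.062
  Cl⁻ term: 0.0175·329.9^0.57·exp(0.008·62+0.085·2.2) = 0.9444
  sum: 1.062 + 0.9444 → r_corr = 2.006 μm/a
Convert to mass loss: 2.006 μm/a × 7.14 g/cm³ = 14.32 g·m⁻²·a⁻¹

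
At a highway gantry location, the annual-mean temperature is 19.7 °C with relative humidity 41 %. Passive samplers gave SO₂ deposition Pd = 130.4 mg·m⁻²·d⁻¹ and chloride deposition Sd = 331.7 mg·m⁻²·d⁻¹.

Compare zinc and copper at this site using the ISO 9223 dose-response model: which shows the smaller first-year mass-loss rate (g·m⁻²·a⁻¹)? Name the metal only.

copper

zinc: temperature factor f = -0.071·(9.7) = -0.6887
  Pd branch = 0.0129·Pd^0.44·e^(0.046·RH+f) = 0.3642 μm/a
  Sd branch = 0.0175·Sd^0.57·e^(0.008·RH+0.085·T) = 3.544 μm/a
  sum: 0.3642 + 3.544 → r_corr = 3.909 μm/a
  mass loss = 3.909 μm/a × 7.14 g/cm³ = 27.91 g·m⁻²·a⁻¹
copper: f(T) = -0.080·(T−10) [T>10 °C] = -0.7760
  SO₂ term: 0.0053·130.4^0.26·exp(0.059·41-0.7760) = 0.09723
  Cl⁻ term: 0.01025·331.7^0.27·exp(0.036·41+0.049·19.7) = 0.5644
  r_corr = 0.09723 + 0.5644 = 0.6616 μm/a
  mass loss = 0.6616 μm/a × 8.96 g/cm³ = 5.928 g·m⁻²·a⁻¹
Ordering by g·m⁻²·a⁻¹: zinc (27.9) > copper (5.93)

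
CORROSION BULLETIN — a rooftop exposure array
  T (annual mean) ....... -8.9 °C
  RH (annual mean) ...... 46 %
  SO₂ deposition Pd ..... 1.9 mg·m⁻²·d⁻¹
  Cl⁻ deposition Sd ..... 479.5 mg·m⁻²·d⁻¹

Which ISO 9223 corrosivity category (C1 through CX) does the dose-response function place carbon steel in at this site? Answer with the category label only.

carbon steel: f(T) = +0.150·(T−10) [T≤10 °C] = -2.8350
  sulphur-dioxide contribution → 0.3641 μm/a
  chloride contribution → 14.97 μm/a
  total first-year rate 15.34 μm/a
15.3 μm/a falls in (1.3, 25] for carbon steel → category C2

C2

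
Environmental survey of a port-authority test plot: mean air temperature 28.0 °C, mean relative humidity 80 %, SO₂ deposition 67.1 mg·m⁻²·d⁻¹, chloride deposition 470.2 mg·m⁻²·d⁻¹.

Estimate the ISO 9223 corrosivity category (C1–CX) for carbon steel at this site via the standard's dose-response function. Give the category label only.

CX

carbon steel: temperature factor f = -0.054·(18.0) = -0.9720
  SO₂ term: 1.77·67.1^0.52·exp(0.02·80-0.9720) = 29.55
  Cl⁻ term: 0.102·470.2^0.62·exp(0.033·80+0.04·28.0) = 198.8
  sum: 29.55 + 198.8 → r_corr = 228.3 μm/a
Category bounds: 200…700 μm/a bracket r_corr ⇒ CX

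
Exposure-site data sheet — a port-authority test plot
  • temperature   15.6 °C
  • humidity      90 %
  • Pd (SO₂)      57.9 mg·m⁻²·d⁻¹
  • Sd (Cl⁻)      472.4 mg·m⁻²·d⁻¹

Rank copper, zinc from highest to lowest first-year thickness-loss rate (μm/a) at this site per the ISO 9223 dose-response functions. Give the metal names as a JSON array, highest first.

copper: temperature factor f = -0.080·(5.6) = -0.4480
  Pd branch = 0.0053·Pd^0.26·e^(0.059·RH+f) = 1.968 μm/a
  Sd branch = 0.01025·Sd^0.27·e^(0.036·RH+0.049·T) = 2.964 μm/a
  sum: 1.968 + 2.964 → r_corr = 4.932 μm/a
zinc: temperature factor f = -0.071·(5.6) = -0.3976
  SO₂ term: 0.0129·57.9^0.44·exp(0.046·90-0.3976) = 3.247
  Sd branch = 0.0175·Sd^0.57·e^(0.008·RH+0.085·T) = 4.529 μm/a
  sum: 3.247 + 4.529 → r_corr = 7.775 μm/a
Ordering by μm/a: zinc (7.78) > copper (4.93)

["zinc", "copper"]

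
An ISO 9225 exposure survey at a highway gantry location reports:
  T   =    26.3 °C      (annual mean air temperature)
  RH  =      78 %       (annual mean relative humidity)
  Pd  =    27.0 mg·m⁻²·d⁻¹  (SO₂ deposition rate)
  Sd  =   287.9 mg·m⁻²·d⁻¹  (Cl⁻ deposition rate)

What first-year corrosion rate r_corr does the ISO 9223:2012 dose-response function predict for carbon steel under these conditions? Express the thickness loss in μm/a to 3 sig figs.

r_corr = 148 μm/a

carbon steel: temperature factor f = -0.054·(16.3) = -0.8802
  Pd branch = 1.77·Pd^0.52·e^(0.02·RH+f) = 19.39 μm/a
  Cl⁻ term: 0.102·287.9^0.62·exp(0.033·78+0.04·26.3) = 128.3
  sum: 19.39 + 128.3 → r_corr = 147.6 μm/a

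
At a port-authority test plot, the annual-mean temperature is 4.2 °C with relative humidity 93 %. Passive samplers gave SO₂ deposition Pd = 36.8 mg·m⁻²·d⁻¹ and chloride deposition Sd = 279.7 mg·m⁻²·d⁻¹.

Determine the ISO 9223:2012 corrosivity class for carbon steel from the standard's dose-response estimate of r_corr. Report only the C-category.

carbon steel: temperature factor f = +0.150·(-5.8) = -0.8700
  Pd branch = 1.77·Pd^0.52·e^(0.02·RH+f) = 31.06 μm/a
  Cl⁻ term: 0.102·279.7^0.62·exp(0.033·93+0.04·4.2) = 85.38
  sum: 31.06 + 85.38 → r_corr = 116.4 μm/a
ISO 9223 Table 2 (carbon steel): 80 < 116 ≤ 200 μm/a ⇒ C5

C5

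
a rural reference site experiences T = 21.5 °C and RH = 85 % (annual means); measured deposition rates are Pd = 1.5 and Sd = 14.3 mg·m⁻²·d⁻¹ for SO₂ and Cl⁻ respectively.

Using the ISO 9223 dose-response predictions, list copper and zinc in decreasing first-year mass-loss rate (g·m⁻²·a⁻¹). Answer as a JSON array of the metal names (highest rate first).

copper: T>10 °C ⇒ hinge -0.080·(21.5−10) = -0.9200
  SO₂ term: 0.0053·1.5^0.26·exp(0.059·85-0.9200) = 0.3536
  Cl⁻ term: 0.01025·14.3^0.27·exp(0.036·85+0.049·21.5) = 1.286
  sum: 0.3536 + 1.286 → r_corr = 1.639 μm/a
  mass loss = 1.639 μm/a × 8.96 g/cm³ = 14.69 g·m⁻²·a⁻¹
zinc: T>10 °C ⇒ hinge -0.071·(21.5−10) = -0.8165
  SO₂ term: 0.0129·1.5^0.44·exp(0.046·85-0.8165) = 0.3401
  Sd branch = 0.0175·Sd^0.57·e^(0.008·RH+0.085·T) = 0.9785 μm/a
  sum: 0.3401 + 0.9785 → r_corr = 1.319 μm/a
  mass loss = 1.319 μm/a × 7.14 g/cm³ = 9.415 g·m⁻²·a⁻¹
Ordering by g·m⁻²·a⁻¹: copper (14.7) > zinc (9.41)

["copper", "zinc"]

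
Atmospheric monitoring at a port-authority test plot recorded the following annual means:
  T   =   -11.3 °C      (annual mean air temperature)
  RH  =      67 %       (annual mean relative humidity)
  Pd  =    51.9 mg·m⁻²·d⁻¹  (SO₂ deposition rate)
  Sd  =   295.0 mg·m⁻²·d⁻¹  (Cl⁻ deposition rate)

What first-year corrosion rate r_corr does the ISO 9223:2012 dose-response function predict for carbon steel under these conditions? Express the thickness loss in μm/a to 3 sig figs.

carbon steel: T≤10 °C ⇒ hinge +0.150·(-11.3−10) = -3.1950
  SO₂ term: 1.77·51.9^0.52·exp(0.02·67-3.1950) = 2.159
  Cl⁻ term: 0.102·295.0^0.62·exp(0.033·67+0.04·-11.3) = 20.13
  r_corr = 2.159 + 20.13 = 22.29 μm/a

r_corr = 22.3 μm/a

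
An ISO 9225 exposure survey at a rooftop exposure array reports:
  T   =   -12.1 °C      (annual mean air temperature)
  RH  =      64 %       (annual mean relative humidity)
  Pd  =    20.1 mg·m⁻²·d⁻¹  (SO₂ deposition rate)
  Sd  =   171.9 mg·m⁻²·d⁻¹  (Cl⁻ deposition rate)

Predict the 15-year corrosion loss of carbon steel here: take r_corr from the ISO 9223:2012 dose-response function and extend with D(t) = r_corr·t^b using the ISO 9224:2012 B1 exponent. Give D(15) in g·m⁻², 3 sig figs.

D(15) = 444 g·m⁻²

carbon steel: f(T) = +0.150·(T−10) [T≤10 °C] = -3.3150
  SO₂ term: 1.77·20.1^0.52·exp(0.02·64-3.3150) = 1.101
  Cl⁻ term: 0.102·171.9^0.62·exp(0.033·64+0.04·-12.1) = 12.63
  sum: 1.101 + 12.63 → r_corr = 13.73 μm/a
Power-law: D(15) = r_corr · 15^0.523
  D(15) = 13.73 × 15^0.523 = 13.73 × 4.122 = 56.61 μm
  Mass loss = 56.61 μm × 7.85 g/cm³ = 444.4 g·m⁻²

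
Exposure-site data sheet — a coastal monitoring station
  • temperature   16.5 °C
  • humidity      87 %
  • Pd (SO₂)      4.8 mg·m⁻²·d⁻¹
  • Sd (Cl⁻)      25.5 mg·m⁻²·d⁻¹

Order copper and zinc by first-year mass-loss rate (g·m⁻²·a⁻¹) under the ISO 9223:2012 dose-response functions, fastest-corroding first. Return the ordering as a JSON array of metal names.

["copper", "zinc"]

copper: T>10 °C ⇒ hinge -0.080·(16.5−10) = -0.5200
  Pd branch = 0.0053·Pd^0.26·e^(0.059·RH+f) = 0.8032 μm/a
  Cl⁻ term: 0.01025·25.5^0.27·exp(0.036·87+0.049·16.5) = 1.264
  r_corr = 0.8032 + 1.264 = 2.067 μm/a
  mass loss = 2.067 μm/a × 8.96 g/cm³ = 18.52 g·m⁻²·a⁻¹
zinc: T>10 °C ⇒ hinge -0.071·(16.5−10) = -0.4615
  SO₂ term: 0.0129·4.8^0.44·exp(0.046·87-0.4615) = 0.8871
  Cl⁻ term: 0.0175·25.5^0.57·exp(0.008·87+0.085·16.5) = 0.9039
  sum: 0.8871 + 0.9039 → r_corr = 1.791 μm/a
  mass loss = 1.791 μm/a × 7.14 g/cm³ = 12.79 g·m⁻²·a⁻¹
Ordering by g·m⁻²·a⁻¹: copper (18.5) > zinc (12.8)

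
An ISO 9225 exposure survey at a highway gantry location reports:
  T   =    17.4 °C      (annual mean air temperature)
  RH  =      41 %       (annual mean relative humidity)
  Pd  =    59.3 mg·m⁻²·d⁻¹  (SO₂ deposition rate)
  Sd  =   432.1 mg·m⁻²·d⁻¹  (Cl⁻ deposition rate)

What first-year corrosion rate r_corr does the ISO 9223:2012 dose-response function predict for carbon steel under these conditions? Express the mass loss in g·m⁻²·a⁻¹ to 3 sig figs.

carbon steel: T>10 °C ⇒ hinge -0.054·(17.4−10) = -0.3996
  SO₂ term: 1.77·59.3^0.52·exp(0.02·41-0.3996) = 22.52
  Sd branch = 0.102·Sd^0.62·e^(0.033·RH+0.04·T) = 34.08 μm/a
  sum: 22.52 + 34.08 → r_corr = 56.6 μm/a
Convert to mass loss: 56.6 μm/a × 7.85 g/cm³ = 444.3 g·m⁻²·a⁻¹

r_corr = 444 g·m⁻²·a⁻¹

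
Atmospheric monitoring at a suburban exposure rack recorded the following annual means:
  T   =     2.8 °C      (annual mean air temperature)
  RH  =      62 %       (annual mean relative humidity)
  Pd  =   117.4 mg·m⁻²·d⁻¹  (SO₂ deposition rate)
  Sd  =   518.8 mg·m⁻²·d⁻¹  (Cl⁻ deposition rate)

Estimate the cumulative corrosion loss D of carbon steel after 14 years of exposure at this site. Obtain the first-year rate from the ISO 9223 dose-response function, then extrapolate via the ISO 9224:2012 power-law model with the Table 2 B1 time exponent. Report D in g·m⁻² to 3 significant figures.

carbon steel: f(T) = +0.150·(T−10) [T≤10 °C] = -1.0800
  SO₂ term: 1.77·117.4^0.52·exp(0.02·62-1.0800) = 24.76
  Sd branch = 0.102·Sd^0.62·e^(0.033·RH+0.04·T) = 42.57 μm/a
  r_corr = 24.76 + 42.57 = 67.33 μm/a
Long-term exponent b (ISO 9224 Table 2, B1) = 0.523
  D(14) = 67.33 × 14^0.523 = 67.33 × 3.976 = 267.7 μm
  Mass loss = 267.7 μm × 7.85 g/cm³ = 2101 g·m⁻²

D(14) = 2.10e+03 g·m⁻²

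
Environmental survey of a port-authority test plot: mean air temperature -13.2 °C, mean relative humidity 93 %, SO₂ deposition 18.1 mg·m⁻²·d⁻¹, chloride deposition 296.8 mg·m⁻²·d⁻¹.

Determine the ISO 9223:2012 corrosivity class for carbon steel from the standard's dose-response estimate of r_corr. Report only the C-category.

carbon steel: T≤10 °C ⇒ hinge +0.150·(-13.2−10) = -3.4800
  SO₂ term: 1.77·18.1^0.52·exp(0.02·93-3.4800) = 1.579
  Cl⁻ term: 0.102·296.8^0.62·exp(0.033·93+0.04·-13.2) = 44.16
  r_corr = 1.579 + 44.16 = 45.74 μm/a
Category bounds: 25…50 μm/a bracket r_corr ⇒ C3

C3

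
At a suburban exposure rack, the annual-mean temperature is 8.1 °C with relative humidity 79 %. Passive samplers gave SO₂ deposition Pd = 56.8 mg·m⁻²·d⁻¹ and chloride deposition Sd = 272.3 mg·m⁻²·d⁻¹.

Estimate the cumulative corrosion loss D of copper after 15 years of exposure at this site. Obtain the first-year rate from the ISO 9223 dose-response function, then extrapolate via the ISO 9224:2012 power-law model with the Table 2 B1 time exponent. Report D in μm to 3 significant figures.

D(15) = 14.9 μm

copper: f(T) = +0.126·(T−10) [T≤10 °C] = -0.2394
  sulphur-dioxide contribution → 1.261 μm/a
  chloride contribution → 1.19 μm/a
  total first-year rate 2.451 μm/a
Long-term exponent b (ISO 9224 Table 2, B1) = 0.667
  D(15) = 2.451 × 15^0.667 = 2.451 × 6.088 = 14.92 μm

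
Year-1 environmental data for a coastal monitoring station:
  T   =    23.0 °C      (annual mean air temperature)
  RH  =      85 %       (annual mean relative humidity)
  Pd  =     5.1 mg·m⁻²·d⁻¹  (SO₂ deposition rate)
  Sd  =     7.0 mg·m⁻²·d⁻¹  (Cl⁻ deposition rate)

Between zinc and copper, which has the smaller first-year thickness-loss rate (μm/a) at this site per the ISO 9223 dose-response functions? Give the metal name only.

zinc: f(T) = -0.071·(T−10) [T>10 °C] = -0.9230
  sulphur-dioxide contribution → 0.5238 μm/a
  chloride contribution → 0.7398 μm/a
  ⇒ r_corr(zinc) = 1.264 μm/a
copper: T>10 °C ⇒ hinge -0.080·(23.0−10) = -1.0400
  sulphur-dioxide contribution → 0.4311 μm/a
  chloride contribution → 1.141 μm/a
  ⇒ r_corr(copper) = 1.572 μm/a
Ordering by μm/a: copper (1.57) > zinc (1.26)

zinc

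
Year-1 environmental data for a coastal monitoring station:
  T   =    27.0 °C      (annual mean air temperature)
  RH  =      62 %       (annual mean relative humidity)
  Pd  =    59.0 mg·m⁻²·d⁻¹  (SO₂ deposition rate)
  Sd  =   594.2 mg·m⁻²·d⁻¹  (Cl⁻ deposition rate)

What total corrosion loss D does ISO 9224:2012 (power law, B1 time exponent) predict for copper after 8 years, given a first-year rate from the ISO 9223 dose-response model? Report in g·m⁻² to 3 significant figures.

D(8) = 77.6 g·m⁻²

copper: f(T) = -0.080·(T−10) [T>10 °C] = -1.3600
  sulphur-dioxide contribution → 0.1523 μm/a
  chloride contribution → 2.012 μm/a
  total first-year rate 2.164 μm/a
Power-law: D(8) = r_corr · 8^0.667
  D(8) = 2.164 × 8^0.667 = 2.164 × 4.003 = 8.663 μm
  Mass loss = 8.663 μm × 8.96 g/cm³ = 77.62 g·m⁻²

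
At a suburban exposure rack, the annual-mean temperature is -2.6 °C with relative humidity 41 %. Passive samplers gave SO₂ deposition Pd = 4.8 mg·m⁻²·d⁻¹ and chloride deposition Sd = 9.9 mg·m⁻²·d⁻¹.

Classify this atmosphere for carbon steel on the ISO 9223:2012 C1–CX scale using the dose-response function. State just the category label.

C2

carbon steel: T≤10 °C ⇒ hinge +0.150·(-2.6−10) = -1.8900
  sulphur-dioxide contribution → 1.373 μm/a
  chloride contribution → 1.473 μm/a
  ⇒ r_corr(carbon steel) = 2.846 μm/a
Category bounds: 1.3…25 μm/a bracket r_corr ⇒ C2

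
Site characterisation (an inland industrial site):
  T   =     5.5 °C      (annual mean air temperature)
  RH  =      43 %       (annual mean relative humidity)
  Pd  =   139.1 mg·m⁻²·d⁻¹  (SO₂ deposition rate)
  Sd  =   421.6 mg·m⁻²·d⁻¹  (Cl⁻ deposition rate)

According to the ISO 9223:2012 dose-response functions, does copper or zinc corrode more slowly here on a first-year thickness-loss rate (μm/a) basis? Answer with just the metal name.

copper

copper: temperature factor f = +0.126·(-4.5) = -0.5670
  SO₂ term: 0.0053·139.1^0.26·exp(0.059·43-0.5670) = 0.1371
  Sd branch = 0.01025·Sd^0.27·e^(0.036·RH+0.049·T) = 0.3227 μm/a
  sum: 0.1371 + 0.3227 → r_corr = 0.4598 μm/a
zinc: T≤10 °C ⇒ hinge +0.038·(5.5−10) = -0.1710
  SO₂ term: 0.0129·139.1^0.44·exp(0.046·43-0.1710) = 0.6893
  Cl⁻ term: 0.0175·421.6^0.57·exp(0.008·43+0.085·5.5) = 1.235
  r_corr = 0.6893 + 1.235 = 1.924 μm/a
Ordering by μm/a: zinc (1.92) > copper (0.46)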